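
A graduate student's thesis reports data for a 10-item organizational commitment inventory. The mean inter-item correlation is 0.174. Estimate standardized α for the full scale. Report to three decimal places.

standardized α = 0.678

Standardized α = k·r̄ / (1 + (k−1)·r̄) = 10 × 0.174 / (1 + 9 × 0.174)
  = 1.7400 / 2.5660 = 0.678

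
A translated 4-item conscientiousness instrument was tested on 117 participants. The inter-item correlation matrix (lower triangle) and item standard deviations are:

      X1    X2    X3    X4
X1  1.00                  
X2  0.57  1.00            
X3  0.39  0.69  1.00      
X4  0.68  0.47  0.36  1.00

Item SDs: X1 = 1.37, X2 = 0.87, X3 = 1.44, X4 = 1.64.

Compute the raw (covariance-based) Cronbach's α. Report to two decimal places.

Σσ²ᵢ = 1.37² + 0.87² + 1.44² + 1.64² = 7.3970
Covariances σ_ij = r_ij · s_i · s_j:
  σ(X1,X2) = 0.57 × 1.37 × 0.87 = 0.6794
  σ(X1,X3) = 0.39 × 1.37 × 1.44 = 0.7694
  σ(X1,X4) = 0.68 × 1.37 × 1.64 = 1.5278
  σ(X2,X3) = 0.69 × 0.87 × 1.44 = 0.8644
  σ(X2,X4) = 0.47 × 0.87 × 1.64 = 0.6706
  σ(X3,X4) = 0.36 × 1.44 × 1.64 = 0.8502
σ²_T = Σσ²ᵢ + 2·Σσ_ij = 7.3970 + 2 × 5.3618 = 18.1206
α = (4/3)·(1 − 7.3970/18.1206) = 0.79

Cronbach's α = 0.79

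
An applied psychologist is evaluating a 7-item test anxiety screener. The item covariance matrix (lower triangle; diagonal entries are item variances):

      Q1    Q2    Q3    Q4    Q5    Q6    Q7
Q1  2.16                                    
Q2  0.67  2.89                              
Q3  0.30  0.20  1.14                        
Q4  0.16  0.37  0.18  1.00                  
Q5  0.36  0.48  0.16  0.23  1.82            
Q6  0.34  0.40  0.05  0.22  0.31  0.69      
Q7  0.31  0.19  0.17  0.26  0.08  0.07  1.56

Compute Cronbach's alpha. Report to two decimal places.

Σσᵢ² = 2.16 + 2.89 + 1.14 + 1.00 + 1.82 + 0.69 + 1.56 = 11.26
Sum of off-diagonal covariances = 5.51
Var(T) = 11.26 + 2 × 5.51 = 22.28
α = (k/(k−1))·(1 − Σσᵢ²/Var(T)) = (7/6)·(1 − 11.26/22.28) = 0.58

α = 0.58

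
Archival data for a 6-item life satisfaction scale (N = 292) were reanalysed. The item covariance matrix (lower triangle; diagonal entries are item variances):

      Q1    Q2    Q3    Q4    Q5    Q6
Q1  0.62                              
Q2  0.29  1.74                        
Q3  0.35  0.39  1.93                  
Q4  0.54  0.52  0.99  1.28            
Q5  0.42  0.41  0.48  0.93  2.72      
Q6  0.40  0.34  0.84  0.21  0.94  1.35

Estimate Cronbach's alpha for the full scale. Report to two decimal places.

sum of item variances = 0.62 + 1.74 + 1.93 + 1.28 + 2.72 + 1.35 = 9.64
Sum of off-diagonal covariances = 8.05
σ²_total = 9.64 + 2 × 8.05 = 25.74
α = (k/(k−1))·(1 − sum of item variances/σ²_total) = (6/5)·(1 − 9.64/25.74) = 0.75

Cronbach's alpha = 0.75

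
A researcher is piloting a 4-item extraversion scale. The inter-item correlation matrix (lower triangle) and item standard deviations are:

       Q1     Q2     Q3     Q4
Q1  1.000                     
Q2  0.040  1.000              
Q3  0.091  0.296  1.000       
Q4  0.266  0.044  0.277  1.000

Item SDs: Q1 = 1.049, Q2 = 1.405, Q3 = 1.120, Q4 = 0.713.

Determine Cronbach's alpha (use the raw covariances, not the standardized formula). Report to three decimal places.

Cronbach's alpha = 0.416

Σσ²ᵢ = 1.049² + 1.405² + 1.120² + 0.713² = 4.8372
Covariances σ_ij = r_ij · s_i · s_j:
  σ(Q1,Q2) = 0.040 × 1.049 × 1.405 = 0.0590
  σ(Q1,Q3) = 0.091 × 1.049 × 1.120 = 0.1069
  σ(Q1,Q4) = 0.266 × 1.049 × 0.713 = 0.1990
  σ(Q2,Q3) = 0.296 × 1.405 × 1.120 = 0.4658
  σ(Q2,Q4) = 0.044 × 1.405 × 0.713 = 0.0441
  σ(Q3,Q4) = 0.277 × 1.120 × 0.713 = 0.2212
σ²_T = Σσ²ᵢ + 2·Σσ_ij = 4.8372 + 2 × 1.0960 = 7.0292
α = (4/3)·(1 − 4.8372/7.0292) = 0.416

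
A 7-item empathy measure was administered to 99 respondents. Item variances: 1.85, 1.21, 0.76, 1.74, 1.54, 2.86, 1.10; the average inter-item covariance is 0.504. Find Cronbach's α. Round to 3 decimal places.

Cronbach's α = 0.766

Σσ²ᵢ = 1.85 + 1.21 + 0.76 + 1.74 + 1.54 + 2.86 + 1.10 = 11.06
Sum of the 21 distinct covariances = 21 × 0.504 = 10.584
Var(T) = Σσ²ᵢ + 2·Σcov = 11.06 + 2 × 10.584 = 32.228
α = (7/6)·(1 − 11.06/32.228) = 0.766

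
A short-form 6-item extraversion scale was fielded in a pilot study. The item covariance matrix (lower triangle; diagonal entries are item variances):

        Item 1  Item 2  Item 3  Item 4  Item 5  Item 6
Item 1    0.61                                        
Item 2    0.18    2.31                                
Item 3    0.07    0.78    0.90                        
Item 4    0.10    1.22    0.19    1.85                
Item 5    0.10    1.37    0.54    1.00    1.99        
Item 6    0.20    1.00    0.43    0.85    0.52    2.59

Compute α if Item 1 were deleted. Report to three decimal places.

α = 0.776

Remaining items: Item 2, Item 3, Item 4, Item 5, Item 6 (k = 5).
sum of item variances = 2.31 + 0.90 + 1.85 + 1.99 + 2.59 = 9.64
σ²_T = 9.64 + 2 × 7.90 = 25.44
α (item deleted) = (5/4)·(1 − 9.64/25.44) = 0.776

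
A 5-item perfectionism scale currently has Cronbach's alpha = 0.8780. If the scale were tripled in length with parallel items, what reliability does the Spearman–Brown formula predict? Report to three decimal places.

predicted reliability = 0.956

Length factor m = 3
α' = m·α / (1 + (m−1)·α)
   = 3 × 0.8780 / (1 + (3 − 1) × 0.8780)
   = 2.6340 / 2.7560 = 0.956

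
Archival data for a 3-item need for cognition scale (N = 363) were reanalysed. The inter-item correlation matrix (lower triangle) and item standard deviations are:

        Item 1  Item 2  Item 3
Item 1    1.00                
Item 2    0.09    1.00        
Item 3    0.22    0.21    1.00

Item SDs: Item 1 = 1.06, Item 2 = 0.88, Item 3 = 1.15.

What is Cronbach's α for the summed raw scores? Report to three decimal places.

Σσ²ᵢ = 1.06² + 0.88² + 1.15² = 3.2205
Covariances σ_ij = r_ij · s_i · s_j:
  σ(Item 1,Item 2) = 0.09 × 1.06 × 0.88 = 0.0840
  σ(Item 1,Item 3) = 0.22 × 1.06 × 1.15 = 0.2682
  σ(Item 2,Item 3) = 0.21 × 0.88 × 1.15 = 0.2125
σ²_T = Σσ²ᵢ + 2·Σσ_ij = 3.2205 + 2 × 0.5647 = 4.3499
α = (3/2)·(1 − 3.2205/4.3499) = 0.389

Cronbach's α = 0.389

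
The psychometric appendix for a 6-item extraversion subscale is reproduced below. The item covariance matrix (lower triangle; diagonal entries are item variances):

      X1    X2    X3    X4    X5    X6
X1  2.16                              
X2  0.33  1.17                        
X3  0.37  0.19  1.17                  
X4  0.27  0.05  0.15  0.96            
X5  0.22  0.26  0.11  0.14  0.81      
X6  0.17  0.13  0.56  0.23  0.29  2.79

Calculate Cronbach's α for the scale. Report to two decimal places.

ΣVar(i) = 2.16 + 1.17 + 1.17 + 0.96 + 0.81 + 2.79 = 9.06
Σ_{i<j} σ_ij = 3.47
Var(T) = 9.06 + 2 × 3.47 = 16.00
α = (k/(k−1))·(1 − ΣVar(i)/Var(T)) = (6/5)·(1 − 9.06/16.00) = 0.52

Cronbach's α = 0.52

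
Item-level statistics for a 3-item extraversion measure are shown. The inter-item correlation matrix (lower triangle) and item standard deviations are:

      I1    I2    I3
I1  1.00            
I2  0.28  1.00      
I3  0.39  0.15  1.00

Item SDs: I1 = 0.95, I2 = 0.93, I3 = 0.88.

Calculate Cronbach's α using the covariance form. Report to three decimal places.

Σσ²ᵢ = 0.95² + 0.93² + 0.88² = 2.5418
Covariances σ_ij = r_ij · s_i · s_j:
  σ(I1,I2) = 0.28 × 0.95 × 0.93 = 0.2474
  σ(I1,I3) = 0.39 × 0.95 × 0.88 = 0.3260
  σ(I2,I3) = 0.15 × 0.93 × 0.88 = 0.1228
σ²_T = Σσ²ᵢ + 2·Σσ_ij = 2.5418 + 2 × 0.6962 = 3.9342
α = (3/2)·(1 − 2.5418/3.9342) = 0.531

α = 0.531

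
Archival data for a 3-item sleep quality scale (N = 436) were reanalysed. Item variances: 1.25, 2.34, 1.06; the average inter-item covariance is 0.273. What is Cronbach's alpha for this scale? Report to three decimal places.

α = 0.391

Σσᵢ² = 1.25 + 2.34 + 1.06 = 4.65
Sum of the 3 distinct covariances = 3 × 0.273 = 0.819
σ²_total = Σσᵢ² + 2·Σcov = 4.65 + 2 × 0.819 = 6.288
α = (3/2)·(1 − 4.65/6.288) = 0.391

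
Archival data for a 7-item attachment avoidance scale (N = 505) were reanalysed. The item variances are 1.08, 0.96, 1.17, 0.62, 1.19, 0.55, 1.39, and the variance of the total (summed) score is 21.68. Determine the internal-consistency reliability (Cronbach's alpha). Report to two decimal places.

ΣVar(i) = 1.08 + 0.96 + 1.17 + 0.62 + 1.19 + 0.55 + 1.39 = 6.96
α = (k/(k−1))·(1 − ΣVar(i)/total variance) = (7/6)·(1 − 6.96/21.68) = 0.79

Cronbach's alpha = 0.79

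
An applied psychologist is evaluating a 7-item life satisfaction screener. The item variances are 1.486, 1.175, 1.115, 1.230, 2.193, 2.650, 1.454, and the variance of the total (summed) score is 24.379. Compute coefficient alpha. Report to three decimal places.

Σσᵢ² = 1.486 + 1.175 + 1.115 + 1.230 + 2.193 + 2.650 + 1.454 = 11.303
α = (k/(k−1))·(1 − Σσᵢ²/total variance) = (7/6)·(1 − 11.303/24.379) = 0.626

coefficient alpha = 0.626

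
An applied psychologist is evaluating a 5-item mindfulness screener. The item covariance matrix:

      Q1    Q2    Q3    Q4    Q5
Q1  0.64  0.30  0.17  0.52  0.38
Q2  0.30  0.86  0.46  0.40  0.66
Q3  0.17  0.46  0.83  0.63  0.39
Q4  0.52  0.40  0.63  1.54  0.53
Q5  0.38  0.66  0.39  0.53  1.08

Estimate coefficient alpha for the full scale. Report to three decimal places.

Σσᵢ² = 0.64 + 0.86 + 0.83 + 1.54 + 1.08 = 4.95
Sum of the distinct covariances = 4.44
σ²_total = 4.95 + 2 × 4.44 = 13.83
α = (k/(k−1))·(1 − Σσᵢ²/σ²_total) = (5/4)·(1 − 4.95/13.83) = 0.803

coefficient alpha = 0.803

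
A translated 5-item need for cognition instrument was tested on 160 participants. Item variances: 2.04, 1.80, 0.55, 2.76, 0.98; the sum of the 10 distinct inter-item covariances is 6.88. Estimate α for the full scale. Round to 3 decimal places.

Σσ²ᵢ = 2.04 + 1.80 + 0.55 + 2.76 + 0.98 = 8.13
Sum of distinct covariances = 6.88
total variance = Σσ²ᵢ + 2·Σcov = 8.13 + 2 × 6.88 = 21.89
α = (5/4)·(1 − 8.13/21.89) = 0.786

α = 0.786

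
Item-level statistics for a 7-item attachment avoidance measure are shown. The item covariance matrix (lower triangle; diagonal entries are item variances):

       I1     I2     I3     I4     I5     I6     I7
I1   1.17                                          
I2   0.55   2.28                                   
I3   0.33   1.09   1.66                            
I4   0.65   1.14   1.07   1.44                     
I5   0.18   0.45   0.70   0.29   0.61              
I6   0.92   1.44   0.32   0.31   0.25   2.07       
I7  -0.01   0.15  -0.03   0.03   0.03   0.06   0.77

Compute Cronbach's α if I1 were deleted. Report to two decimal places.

Cronbach's α = 0.75

Remaining items: I2, I3, I4, I5, I6, I7 (k = 6).
sum of item variances = 2.28 + 1.66 + 1.44 + 0.61 + 2.07 + 0.77 = 8.83
σ²_total = 8.83 + 2 × 7.30 = 23.43
α (item deleted) = (6/5)·(1 − 8.83/23.43) = 0.75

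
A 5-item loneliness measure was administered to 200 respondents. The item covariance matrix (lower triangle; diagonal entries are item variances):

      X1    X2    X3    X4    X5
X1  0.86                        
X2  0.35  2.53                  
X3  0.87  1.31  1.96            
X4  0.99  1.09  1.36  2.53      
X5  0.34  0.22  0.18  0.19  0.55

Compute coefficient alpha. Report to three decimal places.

ΣVar(i) = 0.86 + 2.53 + 1.96 + 2.53 + 0.55 = 8.43
Sum of the distinct covariances = 6.90
Var(T) = 8.43 + 2 × 6.90 = 22.23
α = (k/(k−1))·(1 − ΣVar(i)/Var(T)) = (5/4)·(1 − 8.43/22.23) = 0.776

α = 0.776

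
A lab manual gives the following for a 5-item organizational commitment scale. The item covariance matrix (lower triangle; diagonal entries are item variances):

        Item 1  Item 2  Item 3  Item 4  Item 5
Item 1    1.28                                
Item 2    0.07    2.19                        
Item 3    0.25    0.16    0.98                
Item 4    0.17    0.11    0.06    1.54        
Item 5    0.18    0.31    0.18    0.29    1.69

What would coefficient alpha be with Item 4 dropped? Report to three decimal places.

coefficient alpha = 0.363

Remaining items: Item 1, Item 2, Item 3, Item 5 (k = 4).
sum of item variances = 1.28 + 2.19 + 0.98 + 1.69 = 6.14
Var(T) = 6.14 + 2 × 1.15 = 8.44
α (item deleted) = (4/3)·(1 − 6.14/8.44) = 0.363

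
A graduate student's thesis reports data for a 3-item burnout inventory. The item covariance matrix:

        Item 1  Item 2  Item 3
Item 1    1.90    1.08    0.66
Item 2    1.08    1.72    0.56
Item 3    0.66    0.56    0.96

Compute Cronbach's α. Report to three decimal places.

α = 0.752

Σσᵢ² = 1.90 + 1.72 + 0.96 = 4.58
Sum of off-diagonal covariances = 2.30
Var(T) = 4.58 + 2 × 2.30 = 9.18
α = (k/(k−1))·(1 − Σσᵢ²/Var(T)) = (3/2)·(1 − 4.58/9.18) = 0.752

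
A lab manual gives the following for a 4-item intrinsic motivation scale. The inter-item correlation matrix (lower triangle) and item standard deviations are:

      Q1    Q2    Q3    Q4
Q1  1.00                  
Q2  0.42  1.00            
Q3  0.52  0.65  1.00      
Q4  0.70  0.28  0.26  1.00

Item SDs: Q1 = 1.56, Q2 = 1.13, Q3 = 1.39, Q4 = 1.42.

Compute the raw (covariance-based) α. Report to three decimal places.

α = 0.780

Σσ²ᵢ = 1.56² + 1.13² + 1.39² + 1.42² = 7.6590
Covariances σ_ij = r_ij · s_i · s_j:
  σ(Q1,Q2) = 0.42 × 1.56 × 1.13 = 0.7404
  σ(Q1,Q3) = 0.52 × 1.56 × 1.39 = 1.1276
  σ(Q1,Q4) = 0.70 × 1.56 × 1.42 = 1.5506
  σ(Q2,Q3) = 0.65 × 1.13 × 1.39 = 1.0210
  σ(Q2,Q4) = 0.28 × 1.13 × 1.42 = 0.4493
  σ(Q3,Q4) = 0.26 × 1.39 × 1.42 = 0.5132
σ²_T = Σσ²ᵢ + 2·Σσ_ij = 7.6590 + 2 × 5.4021 = 18.4632
α = (4/3)·(1 − 7.6590/18.4632) = 0.780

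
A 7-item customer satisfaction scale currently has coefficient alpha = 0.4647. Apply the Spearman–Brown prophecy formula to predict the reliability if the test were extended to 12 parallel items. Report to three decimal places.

Length factor m = 12/7 = 1.7143
α' = m·α / (1 + (m−1)·α)
   = 12/7 × 0.4647 / (1 + (12/7 − 1) × 0.4647)
   = 0.7966 / 1.3319 = 0.598

predicted reliability = 0.598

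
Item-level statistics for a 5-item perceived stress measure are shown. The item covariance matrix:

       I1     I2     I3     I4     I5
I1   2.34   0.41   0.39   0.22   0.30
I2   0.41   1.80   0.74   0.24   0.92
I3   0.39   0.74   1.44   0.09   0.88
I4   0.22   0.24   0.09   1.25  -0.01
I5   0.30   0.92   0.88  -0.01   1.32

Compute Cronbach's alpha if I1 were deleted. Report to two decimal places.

α = 0.66

Remaining items: I2, I3, I4, I5 (k = 4).
ΣVar(i) = 1.80 + 1.44 + 1.25 + 1.32 = 5.81
σ²_T = 5.81 + 2 × 2.86 = 11.53
α (item deleted) = (4/3)·(1 − 5.81/11.53) = 0.66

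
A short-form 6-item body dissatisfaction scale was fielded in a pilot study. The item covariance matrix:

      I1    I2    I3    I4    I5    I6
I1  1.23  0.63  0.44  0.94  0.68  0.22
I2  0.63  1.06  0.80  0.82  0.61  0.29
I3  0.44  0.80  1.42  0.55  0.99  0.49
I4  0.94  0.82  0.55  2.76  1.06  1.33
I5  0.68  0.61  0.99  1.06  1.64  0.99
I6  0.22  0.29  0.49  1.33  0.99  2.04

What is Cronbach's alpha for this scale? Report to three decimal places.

α = 0.817

ΣVar(i) = 1.23 + 1.06 + 1.42 + 2.76 + 1.64 + 2.04 = 10.15
Sum of the distinct covariances = 10.84
σ²_T = 10.15 + 2 × 10.84 = 31.83
α = (k/(k−1))·(1 − ΣVar(i)/σ²_T) = (6/5)·(1 − 10.15/31.83) = 0.817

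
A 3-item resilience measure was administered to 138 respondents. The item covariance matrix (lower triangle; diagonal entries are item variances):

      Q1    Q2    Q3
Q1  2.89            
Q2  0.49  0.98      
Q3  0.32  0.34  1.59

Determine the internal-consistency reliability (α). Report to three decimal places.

α = 0.445

Σσ²ᵢ = 2.89 + 0.98 + 1.59 = 5.46
Σ_{i<j} σ_ij = 1.15
σ²_total = 5.46 + 2 × 1.15 = 7.76
α = (k/(k−1))·(1 − Σσ²ᵢ/σ²_total) = (3/2)·(1 − 5.46/7.76) = 0.445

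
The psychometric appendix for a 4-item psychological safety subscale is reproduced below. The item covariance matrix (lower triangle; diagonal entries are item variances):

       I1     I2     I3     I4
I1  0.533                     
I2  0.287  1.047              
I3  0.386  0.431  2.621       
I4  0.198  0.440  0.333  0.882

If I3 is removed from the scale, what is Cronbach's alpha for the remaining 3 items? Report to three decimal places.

Remaining items: I1, I2, I4 (k = 3).
Σσᵢ² = 0.533 + 1.047 + 0.882 = 2.462
σ²_T = 2.462 + 2 × 0.925 = 4.312
α (item deleted) = (3/2)·(1 − 2.462/4.312) = 0.644

Cronbach's alpha = 0.644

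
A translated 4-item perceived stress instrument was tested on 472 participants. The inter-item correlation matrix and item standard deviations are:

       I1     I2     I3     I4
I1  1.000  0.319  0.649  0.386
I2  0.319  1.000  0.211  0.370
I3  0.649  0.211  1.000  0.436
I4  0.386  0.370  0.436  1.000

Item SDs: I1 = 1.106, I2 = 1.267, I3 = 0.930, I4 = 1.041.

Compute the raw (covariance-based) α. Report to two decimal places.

α = 0.71

Σσ²ᵢ = 1.106² + 1.267² + 0.930² + 1.041² = 4.7771
Covariances σ_ij = r_ij · s_i · s_j:
  σ(I1,I2) = 0.319 × 1.106 × 1.267 = 0.4470
  σ(I1,I3) = 0.649 × 1.106 × 0.930 = 0.6675
  σ(I1,I4) = 0.386 × 1.106 × 1.041 = 0.4444
  σ(I2,I3) = 0.211 × 1.267 × 0.930 = 0.2486
  σ(I2,I4) = 0.370 × 1.267 × 1.041 = 0.4880
  σ(I3,I4) = 0.436 × 0.930 × 1.041 = 0.4221
σ²_T = Σσ²ᵢ + 2·Σσ_ij = 4.7771 + 2 × 2.7176 = 10.2123
α = (4/3)·(1 − 4.7771/10.2123) = 0.71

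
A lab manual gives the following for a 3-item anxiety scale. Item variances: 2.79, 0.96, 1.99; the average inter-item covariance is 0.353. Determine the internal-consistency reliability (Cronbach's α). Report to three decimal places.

sum of item variances = 2.79 + 0.96 + 1.99 = 5.74
Sum of the 3 distinct covariances = 3 × 0.353 = 1.059
σ²_total = sum of item variances + 2·Σcov = 5.74 + 2 × 1.059 = 7.858
α = (3/2)·(1 − 5.74/7.858) = 0.404

Cronbach's α = 0.404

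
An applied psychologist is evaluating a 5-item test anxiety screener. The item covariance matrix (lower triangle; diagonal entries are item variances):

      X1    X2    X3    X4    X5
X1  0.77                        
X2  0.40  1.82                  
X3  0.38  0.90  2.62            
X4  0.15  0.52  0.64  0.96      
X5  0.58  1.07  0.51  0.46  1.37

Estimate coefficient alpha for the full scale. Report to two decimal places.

Σσᵢ² = 0.77 + 1.82 + 2.62 + 0.96 + 1.37 = 7.54
Sum of the distinct covariances = 5.61
σ²_T = 7.54 + 2 × 5.61 = 18.76
α = (k/(k−1))·(1 − Σσᵢ²/σ²_T) = (5/4)·(1 − 7.54/18.76) = 0.75

α = 0.75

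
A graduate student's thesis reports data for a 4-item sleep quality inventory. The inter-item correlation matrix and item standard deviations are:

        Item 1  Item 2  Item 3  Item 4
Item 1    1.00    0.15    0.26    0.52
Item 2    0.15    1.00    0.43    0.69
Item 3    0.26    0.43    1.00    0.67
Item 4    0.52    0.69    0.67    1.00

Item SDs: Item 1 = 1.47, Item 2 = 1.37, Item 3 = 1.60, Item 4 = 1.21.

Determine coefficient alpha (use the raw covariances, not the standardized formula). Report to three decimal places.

Σσ²ᵢ = 1.47² + 1.37² + 1.60² + 1.21² = 8.0619
Covariances σ_ij = r_ij · s_i · s_j:
  σ(Item 1,Item 2) = 0.15 × 1.47 × 1.37 = 0.3021
  σ(Item 1,Item 3) = 0.26 × 1.47 × 1.60 = 0.6115
  σ(Item 1,Item 4) = 0.52 × 1.47 × 1.21 = 0.9249
  σ(Item 2,Item 3) = 0.43 × 1.37 × 1.60 = 0.9426
  σ(Item 2,Item 4) = 0.69 × 1.37 × 1.21 = 1.1438
  σ(Item 3,Item 4) = 0.67 × 1.60 × 1.21 = 1.2971
σ²_T = Σσ²ᵢ + 2·Σσ_ij = 8.0619 + 2 × 5.2220 = 18.5059
α = (4/3)·(1 − 8.0619/18.5059) = 0.752

coefficient alpha = 0.752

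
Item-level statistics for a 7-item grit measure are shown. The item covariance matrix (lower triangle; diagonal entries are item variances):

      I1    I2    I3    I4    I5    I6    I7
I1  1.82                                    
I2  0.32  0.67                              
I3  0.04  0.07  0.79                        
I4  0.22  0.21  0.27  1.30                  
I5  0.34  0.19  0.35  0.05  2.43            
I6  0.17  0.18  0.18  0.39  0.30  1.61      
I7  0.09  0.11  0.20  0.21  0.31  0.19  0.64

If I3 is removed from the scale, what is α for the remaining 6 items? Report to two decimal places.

Remaining items: I1, I2, I4, I5, I6, I7 (k = 6).
Σσ²ᵢ = 1.82 + 0.67 + 1.30 + 2.43 + 1.61 + 0.64 = 8.47
Var(T) = 8.47 + 2 × 3.28 = 15.03
α (item deleted) = (6/5)·(1 − 8.47/15.03) = 0.52

α = 0.52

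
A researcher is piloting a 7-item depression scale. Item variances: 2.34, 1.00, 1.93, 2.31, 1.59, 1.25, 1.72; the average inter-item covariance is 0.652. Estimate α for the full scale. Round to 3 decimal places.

sum of item variances = 2.34 + 1.00 + 1.93 + 2.31 + 1.59 + 1.25 + 1.72 = 12.14
Sum of the 21 distinct covariances = 21 × 0.652 = 13.692
total variance = sum of item variances + 2·Σcov = 12.14 + 2 × 13.692 = 39.524
α = (7/6)·(1 − 12.14/39.524) = 0.808

α = 0.808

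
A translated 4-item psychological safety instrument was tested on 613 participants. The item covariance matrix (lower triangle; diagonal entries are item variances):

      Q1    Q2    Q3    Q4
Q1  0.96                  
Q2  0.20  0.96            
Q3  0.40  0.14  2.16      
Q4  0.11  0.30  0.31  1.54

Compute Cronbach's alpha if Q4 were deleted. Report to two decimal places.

α = 0.40

Remaining items: Q1, Q2, Q3 (k = 3).
ΣVar(i) = 0.96 + 0.96 + 2.16 = 4.08
total variance = 4.08 + 2 × 0.74 = 5.56
α (item deleted) = (3/2)·(1 − 4.08/5.56) = 0.40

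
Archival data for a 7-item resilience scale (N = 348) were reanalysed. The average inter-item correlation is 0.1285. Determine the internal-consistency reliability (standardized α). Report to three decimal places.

α = 0.508

Standardized α = k·r̄ / (1 + (k−1)·r̄) = 7 × 0.1285 / (1 + 6 × 0.1285)
  = 0.8995 / 1.7710 = 0.508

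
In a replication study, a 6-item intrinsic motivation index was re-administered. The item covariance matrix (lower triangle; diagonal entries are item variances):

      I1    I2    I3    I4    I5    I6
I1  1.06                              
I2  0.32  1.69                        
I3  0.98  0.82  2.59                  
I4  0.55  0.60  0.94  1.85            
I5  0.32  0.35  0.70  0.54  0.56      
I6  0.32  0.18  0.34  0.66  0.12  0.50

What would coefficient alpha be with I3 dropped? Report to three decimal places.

Remaining items: I1, I2, I4, I5, I6 (k = 5).
Σσᵢ² = 1.06 + 1.69 + 1.85 + 0.56 + 0.50 = 5.66
total variance = 5.66 + 2 × 3.96 = 13.58
α (item deleted) = (5/4)·(1 − 5.66/13.58) = 0.729

coefficient alpha = 0.729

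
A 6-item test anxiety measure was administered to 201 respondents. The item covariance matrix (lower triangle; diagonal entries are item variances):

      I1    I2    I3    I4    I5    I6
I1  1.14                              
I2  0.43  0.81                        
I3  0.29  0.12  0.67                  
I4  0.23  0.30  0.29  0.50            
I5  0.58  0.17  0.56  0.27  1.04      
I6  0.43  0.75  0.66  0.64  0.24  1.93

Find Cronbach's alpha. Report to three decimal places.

Cronbach's alpha = 0.794

Σσᵢ² = 1.14 + 0.81 + 0.67 + 0.50 + 1.04 + 1.93 = 6.09
Sum of off-diagonal covariances = 5.96
total variance = 6.09 + 2 × 5.96 = 18.01
α = (k/(k−1))·(1 − Σσᵢ²/total variance) = (6/5)·(1 − 6.09/18.01) = 0.794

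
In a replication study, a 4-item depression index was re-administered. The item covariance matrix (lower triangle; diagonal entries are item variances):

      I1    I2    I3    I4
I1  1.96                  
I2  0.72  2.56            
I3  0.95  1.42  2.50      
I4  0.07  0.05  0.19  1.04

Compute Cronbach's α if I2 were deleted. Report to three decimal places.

α = 0.458

Remaining items: I1, I3, I4 (k = 3).
sum of item variances = 1.96 + 2.50 + 1.04 = 5.50
σ²_T = 5.50 + 2 × 1.21 = 7.92
α (item deleted) = (3/2)·(1 − 5.50/7.92) = 0.458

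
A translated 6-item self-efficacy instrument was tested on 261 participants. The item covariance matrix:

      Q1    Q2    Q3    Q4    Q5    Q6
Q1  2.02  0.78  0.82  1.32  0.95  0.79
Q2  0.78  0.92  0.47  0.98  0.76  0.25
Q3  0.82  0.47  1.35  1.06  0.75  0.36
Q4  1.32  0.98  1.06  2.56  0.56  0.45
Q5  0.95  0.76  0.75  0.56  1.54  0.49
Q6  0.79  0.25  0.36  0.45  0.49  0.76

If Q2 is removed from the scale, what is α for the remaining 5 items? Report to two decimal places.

α = 0.81

Remaining items: Q1, Q3, Q4, Q5, Q6 (k = 5).
sum of item variances = 2.02 + 1.35 + 2.56 + 1.54 + 0.76 = 8.23
σ²_total = 8.23 + 2 × 7.55 = 23.33
α (item deleted) = (5/4)·(1 − 8.23/23.33) = 0.81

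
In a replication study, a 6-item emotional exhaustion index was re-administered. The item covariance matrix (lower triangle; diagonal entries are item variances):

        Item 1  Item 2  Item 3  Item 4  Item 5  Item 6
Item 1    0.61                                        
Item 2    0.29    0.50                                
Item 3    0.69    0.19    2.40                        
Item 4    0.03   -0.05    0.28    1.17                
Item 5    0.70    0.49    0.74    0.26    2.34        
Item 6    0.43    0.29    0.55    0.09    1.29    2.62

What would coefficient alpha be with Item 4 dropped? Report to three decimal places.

α = 0.715

Remaining items: Item 1, Item 2, Item 3, Item 5, Item 6 (k = 5).
sum of item variances = 0.61 + 0.50 + 2.40 + 2.34 + 2.62 = 8.47
σ²_total = 8.47 + 2 × 5.66 = 19.79
α (item deleted) = (5/4)·(1 − 8.47/19.79) = 0.715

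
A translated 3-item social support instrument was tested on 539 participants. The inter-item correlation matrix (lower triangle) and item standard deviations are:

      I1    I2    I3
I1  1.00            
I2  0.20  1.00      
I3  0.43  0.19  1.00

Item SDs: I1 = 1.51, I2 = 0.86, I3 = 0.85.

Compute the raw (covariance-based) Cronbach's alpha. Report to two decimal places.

Σσ²ᵢ = 1.51² + 0.86² + 0.85² = 3.7422
Covariances σ_ij = r_ij · s_i · s_j:
  σ(I1,I2) = 0.20 × 1.51 × 0.86 = 0.2597
  σ(I1,I3) = 0.43 × 1.51 × 0.85 = 0.5519
  σ(I2,I3) = 0.19 × 0.86 × 0.85 = 0.1389
σ²_T = Σσ²ᵢ + 2·Σσ_ij = 3.7422 + 2 × 0.9505 = 5.6432
α = (3/2)·(1 − 3.7422/5.6432) = 0.51

α = 0.51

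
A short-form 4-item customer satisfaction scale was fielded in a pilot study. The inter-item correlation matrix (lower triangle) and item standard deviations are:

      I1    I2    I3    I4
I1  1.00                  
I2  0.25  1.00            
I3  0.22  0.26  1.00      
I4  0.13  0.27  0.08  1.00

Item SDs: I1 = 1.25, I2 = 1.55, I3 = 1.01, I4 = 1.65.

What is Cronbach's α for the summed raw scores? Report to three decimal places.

Σσ²ᵢ = 1.25² + 1.55² + 1.01² + 1.65² = 7.7076
Covariances σ_ij = r_ij · s_i · s_j:
  σ(I1,I2) = 0.25 × 1.25 × 1.55 = 0.4844
  σ(I1,I3) = 0.22 × 1.25 × 1.01 = 0.2778
  σ(I1,I4) = 0.13 × 1.25 × 1.65 = 0.2681
  σ(I2,I3) = 0.26 × 1.55 × 1.01 = 0.4070
  σ(I2,I4) = 0.27 × 1.55 × 1.65 = 0.6905
  σ(I3,I4) = 0.08 × 1.01 × 1.65 = 0.1333
σ²_T = Σσ²ᵢ + 2·Σσ_ij = 7.7076 + 2 × 2.2611 = 12.2298
α = (4/3)·(1 − 7.7076/12.2298) = 0.493

α = 0.493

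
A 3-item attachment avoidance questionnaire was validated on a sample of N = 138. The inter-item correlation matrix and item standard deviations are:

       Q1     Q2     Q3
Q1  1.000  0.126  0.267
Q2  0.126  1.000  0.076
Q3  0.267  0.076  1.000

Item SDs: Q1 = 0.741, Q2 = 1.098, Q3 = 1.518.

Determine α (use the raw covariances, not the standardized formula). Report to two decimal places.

Σσ²ᵢ = 0.741² + 1.098² + 1.518² = 4.0590
Covariances σ_ij = r_ij · s_i · s_j:
  σ(Q1,Q2) = 0.126 × 0.741 × 1.098 = 0.1025
  σ(Q1,Q3) = 0.267 × 0.741 × 1.518 = 0.3003
  σ(Q2,Q3) = 0.076 × 1.098 × 1.518 = 0.1267
σ²_T = Σσ²ᵢ + 2·Σσ_ij = 4.0590 + 2 × 0.5295 = 5.1180
α = (3/2)·(1 − 4.0590/5.1180) = 0.31

α = 0.31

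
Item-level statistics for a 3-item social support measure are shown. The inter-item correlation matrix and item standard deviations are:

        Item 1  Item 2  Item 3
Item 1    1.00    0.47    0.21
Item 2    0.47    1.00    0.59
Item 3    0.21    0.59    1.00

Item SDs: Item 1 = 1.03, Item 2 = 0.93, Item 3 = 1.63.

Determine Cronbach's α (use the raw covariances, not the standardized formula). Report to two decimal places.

Cronbach's α = 0.64

Σσ²ᵢ = 1.03² + 0.93² + 1.63² = 4.5827
Covariances σ_ij = r_ij · s_i · s_j:
  σ(Item 1,Item 2) = 0.47 × 1.03 × 0.93 = 0.4502
  σ(Item 1,Item 3) = 0.21 × 1.03 × 1.63 = 0.3526
  σ(Item 2,Item 3) = 0.59 × 0.93 × 1.63 = 0.8944
σ²_T = Σσ²ᵢ + 2·Σσ_ij = 4.5827 + 2 × 1.6972 = 7.9771
α = (3/2)·(1 − 4.5827/7.9771) = 0.64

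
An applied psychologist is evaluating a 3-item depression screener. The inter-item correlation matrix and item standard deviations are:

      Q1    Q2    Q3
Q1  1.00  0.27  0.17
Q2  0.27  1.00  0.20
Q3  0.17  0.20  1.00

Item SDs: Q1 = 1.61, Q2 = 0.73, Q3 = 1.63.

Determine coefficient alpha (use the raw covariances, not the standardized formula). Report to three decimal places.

coefficient alpha = 0.386

Σσ²ᵢ = 1.61² + 0.73² + 1.63² = 5.7819
Covariances σ_ij = r_ij · s_i · s_j:
  σ(Q1,Q2) = 0.27 × 1.61 × 0.73 = 0.3173
  σ(Q1,Q3) = 0.17 × 1.61 × 1.63 = 0.4461
  σ(Q2,Q3) = 0.20 × 0.73 × 1.63 = 0.2380
σ²_T = Σσ²ᵢ + 2·Σσ_ij = 5.7819 + 2 × 1.0014 = 7.7847
α = (3/2)·(1 − 5.7819/7.7847) = 0.386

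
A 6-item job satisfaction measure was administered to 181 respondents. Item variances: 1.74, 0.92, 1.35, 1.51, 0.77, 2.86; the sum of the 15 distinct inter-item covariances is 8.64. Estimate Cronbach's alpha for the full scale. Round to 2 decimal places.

Cronbach's alpha = 0.78

Σσ²ᵢ = 1.74 + 0.92 + 1.35 + 1.51 + 0.77 + 2.86 = 9.15
Sum of distinct covariances = 8.64
σ²_T = Σσ²ᵢ + 2·Σcov = 9.15 + 2 × 8.64 = 26.43
α = (6/5)·(1 − 9.15/26.43) = 0.78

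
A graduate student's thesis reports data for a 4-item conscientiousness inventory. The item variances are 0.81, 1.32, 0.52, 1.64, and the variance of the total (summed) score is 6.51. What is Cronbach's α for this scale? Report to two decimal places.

Σσ²ᵢ = 0.81 + 1.32 + 0.52 + 1.64 = 4.29
α = (k/(k−1))·(1 − Σσ²ᵢ/total variance) = (4/3)·(1 − 4.29/6.51) = 0.45

α = 0.45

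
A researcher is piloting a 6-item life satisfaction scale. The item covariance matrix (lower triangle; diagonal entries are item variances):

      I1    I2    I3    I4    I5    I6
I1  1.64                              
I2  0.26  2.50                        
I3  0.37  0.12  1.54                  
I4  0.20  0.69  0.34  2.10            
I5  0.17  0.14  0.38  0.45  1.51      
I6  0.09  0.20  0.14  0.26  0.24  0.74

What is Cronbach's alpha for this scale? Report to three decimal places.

Σσ²ᵢ = 1.64 + 2.50 + 1.54 + 2.10 + 1.51 + 0.74 = 10.03
Sum of the distinct covariances = 4.05
σ²_T = 10.03 + 2 × 4.05 = 18.13
α = (k/(k−1))·(1 − Σσ²ᵢ/σ²_T) = (6/5)·(1 − 10.03/18.13) = 0.536

α = 0.536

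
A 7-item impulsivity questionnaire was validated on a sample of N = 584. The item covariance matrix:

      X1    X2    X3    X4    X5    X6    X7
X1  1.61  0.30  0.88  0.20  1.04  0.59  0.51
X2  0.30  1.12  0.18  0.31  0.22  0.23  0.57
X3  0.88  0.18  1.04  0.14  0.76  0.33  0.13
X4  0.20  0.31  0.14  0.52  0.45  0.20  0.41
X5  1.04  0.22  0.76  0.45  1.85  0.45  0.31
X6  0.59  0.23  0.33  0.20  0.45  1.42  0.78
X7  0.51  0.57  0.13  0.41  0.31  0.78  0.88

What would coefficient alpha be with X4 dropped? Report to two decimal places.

Remaining items: X1, X2, X3, X5, X6, X7 (k = 6).
Σσᵢ² = 1.61 + 1.12 + 1.04 + 1.85 + 1.42 + 0.88 = 7.92
σ²_total = 7.92 + 2 × 7.28 = 22.48
α (item deleted) = (6/5)·(1 − 7.92/22.48) = 0.78

coefficient alpha = 0.78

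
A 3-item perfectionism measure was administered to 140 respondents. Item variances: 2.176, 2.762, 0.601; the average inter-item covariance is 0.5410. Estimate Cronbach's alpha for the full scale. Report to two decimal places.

α = 0.55

ΣVar(i) = 2.176 + 2.762 + 0.601 = 5.539
Sum of the 3 distinct covariances = 3 × 0.5410 = 1.6230
σ²_total = ΣVar(i) + 2·Σcov = 5.539 + 2 × 1.6230 = 8.7850
α = (3/2)·(1 − 5.539/8.7850) = 0.55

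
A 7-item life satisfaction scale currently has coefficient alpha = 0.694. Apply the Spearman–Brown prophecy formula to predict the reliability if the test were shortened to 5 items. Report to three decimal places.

predicted reliability = 0.618

Length factor m = 5/7 = 0.7143
α' = m·α / (1 − (1−m)·α)
   = 5/7 × 0.694 / (1 − (1 − 5/7) × 0.694)
   = 0.4957 / 0.8017 = 0.618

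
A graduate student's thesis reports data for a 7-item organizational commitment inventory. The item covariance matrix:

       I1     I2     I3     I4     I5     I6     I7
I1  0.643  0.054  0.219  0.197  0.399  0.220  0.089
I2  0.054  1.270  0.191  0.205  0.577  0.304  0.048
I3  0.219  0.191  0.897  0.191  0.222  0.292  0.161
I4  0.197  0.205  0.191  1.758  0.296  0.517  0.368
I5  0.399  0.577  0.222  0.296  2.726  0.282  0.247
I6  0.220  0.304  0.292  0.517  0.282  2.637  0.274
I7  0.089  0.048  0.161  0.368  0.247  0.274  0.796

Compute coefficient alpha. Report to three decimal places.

ΣVar(i) = 0.643 + 1.270 + 0.897 + 1.758 + 2.726 + 2.637 + 0.796 = 10.727
Sum of the distinct covariances = 5.353
σ²_T = 10.727 + 2 × 5.353 = 21.433
α = (k/(k−1))·(1 − ΣVar(i)/σ²_T) = (7/6)·(1 − 10.727/21.433) = 0.583

coefficient alpha = 0.583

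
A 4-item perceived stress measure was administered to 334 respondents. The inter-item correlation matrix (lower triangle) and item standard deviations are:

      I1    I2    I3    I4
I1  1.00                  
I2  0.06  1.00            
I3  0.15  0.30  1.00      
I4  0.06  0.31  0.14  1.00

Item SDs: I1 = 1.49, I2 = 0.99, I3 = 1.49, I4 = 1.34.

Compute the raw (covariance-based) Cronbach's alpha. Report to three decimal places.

Σσ²ᵢ = 1.49² + 0.99² + 1.49² + 1.34² = 7.2159
Covariances σ_ij = r_ij · s_i · s_j:
  σ(I1,I2) = 0.06 × 1.49 × 0.99 = 0.0885
  σ(I1,I3) = 0.15 × 1.49 × 1.49 = 0.3330
  σ(I1,I4) = 0.06 × 1.49 × 1.34 = 0.1198
  σ(I2,I3) = 0.30 × 0.99 × 1.49 = 0.4425
  σ(I2,I4) = 0.31 × 0.99 × 1.34 = 0.4112
  σ(I3,I4) = 0.14 × 1.49 × 1.34 = 0.2795
σ²_T = Σσ²ᵢ + 2·Σσ_ij = 7.2159 + 2 × 1.6745 = 10.5649
α = (4/3)·(1 − 7.2159/10.5649) = 0.423

α = 0.423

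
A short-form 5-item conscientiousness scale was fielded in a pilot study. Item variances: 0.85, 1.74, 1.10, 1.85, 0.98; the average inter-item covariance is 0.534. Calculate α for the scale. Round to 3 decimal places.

ΣVar(i) = 0.85 + 1.74 + 1.10 + 1.85 + 0.98 = 6.52
Sum of the 10 distinct covariances = 10 × 0.534 = 5.340
σ²_T = ΣVar(i) + 2·Σcov = 6.52 + 2 × 5.340 = 17.200
α = (5/4)·(1 − 6.52/17.200) = 0.776

α = 0.776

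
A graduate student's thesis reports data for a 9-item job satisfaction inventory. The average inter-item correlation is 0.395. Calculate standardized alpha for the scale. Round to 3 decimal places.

Standardized α = k·r̄ / (1 + (k−1)·r̄) = 9 × 0.395 / (1 + 8 × 0.395)
  = 3.5550 / 4.1600 = 0.855

standardized alpha = 0.855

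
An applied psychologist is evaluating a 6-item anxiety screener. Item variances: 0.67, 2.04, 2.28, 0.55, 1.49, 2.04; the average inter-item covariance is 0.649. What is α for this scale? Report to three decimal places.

Σσᵢ² = 0.67 + 2.04 + 2.28 + 0.55 + 1.49 + 2.04 = 9.07
Sum of the 15 distinct covariances = 15 × 0.649 = 9.735
total variance = Σσᵢ² + 2·Σcov = 9.07 + 2 × 9.735 = 28.540
α = (6/5)·(1 − 9.07/28.540) = 0.819

α = 0.819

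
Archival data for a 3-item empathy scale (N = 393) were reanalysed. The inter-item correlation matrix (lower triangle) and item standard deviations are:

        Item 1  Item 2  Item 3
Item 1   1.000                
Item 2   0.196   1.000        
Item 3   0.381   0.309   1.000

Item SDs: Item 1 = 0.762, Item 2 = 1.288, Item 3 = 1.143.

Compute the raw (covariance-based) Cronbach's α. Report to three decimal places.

Σσ²ᵢ = 0.762² + 1.288² + 1.143² = 3.5460
Covariances σ_ij = r_ij · s_i · s_j:
  σ(Item 1,Item 2) = 0.196 × 0.762 × 1.288 = 0.1924
  σ(Item 1,Item 3) = 0.381 × 0.762 × 1.143 = 0.3318
  σ(Item 2,Item 3) = 0.309 × 1.288 × 1.143 = 0.4549
σ²_T = Σσ²ᵢ + 2·Σσ_ij = 3.5460 + 2 × 0.9791 = 5.5042
α = (3/2)·(1 − 3.5460/5.5042) = 0.534

Cronbach's α = 0.534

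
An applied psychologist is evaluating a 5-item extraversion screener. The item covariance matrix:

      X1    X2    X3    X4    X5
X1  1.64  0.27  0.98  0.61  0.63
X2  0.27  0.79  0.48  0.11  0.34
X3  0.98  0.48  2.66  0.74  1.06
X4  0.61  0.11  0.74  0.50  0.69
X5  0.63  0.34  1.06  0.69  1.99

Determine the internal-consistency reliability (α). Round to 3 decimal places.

sum of item variances = 1.64 + 0.79 + 2.66 + 0.50 + 1.99 = 7.58
Σ_{i<j} σ_ij = 5.91
total variance = 7.58 + 2 × 5.91 = 19.40
α = (k/(k−1))·(1 − sum of item variances/total variance) = (5/4)·(1 − 7.58/19.40) = 0.762

α = 0.762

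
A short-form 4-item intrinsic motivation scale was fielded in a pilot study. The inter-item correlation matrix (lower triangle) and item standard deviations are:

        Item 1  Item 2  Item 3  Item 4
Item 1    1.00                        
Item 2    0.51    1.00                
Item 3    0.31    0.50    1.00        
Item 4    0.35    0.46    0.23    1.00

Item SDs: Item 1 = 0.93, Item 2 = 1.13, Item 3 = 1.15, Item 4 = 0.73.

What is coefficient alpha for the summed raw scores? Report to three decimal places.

Σσ²ᵢ = 0.93² + 1.13² + 1.15² + 0.73² = 3.9972
Covariances σ_ij = r_ij · s_i · s_j:
  σ(Item 1,Item 2) = 0.51 × 0.93 × 1.13 = 0.5360
  σ(Item 1,Item 3) = 0.31 × 0.93 × 1.15 = 0.3315
  σ(Item 1,Item 4) = 0.35 × 0.93 × 0.73 = 0.2376
  σ(Item 2,Item 3) = 0.50 × 1.13 × 1.15 = 0.6497
  σ(Item 2,Item 4) = 0.46 × 1.13 × 0.73 = 0.3795
  σ(Item 3,Item 4) = 0.23 × 1.15 × 0.73 = 0.1931
σ²_T = Σσ²ᵢ + 2·Σσ_ij = 3.9972 + 2 × 2.3274 = 8.6520
α = (4/3)·(1 − 3.9972/8.6520) = 0.717

coefficient alpha = 0.717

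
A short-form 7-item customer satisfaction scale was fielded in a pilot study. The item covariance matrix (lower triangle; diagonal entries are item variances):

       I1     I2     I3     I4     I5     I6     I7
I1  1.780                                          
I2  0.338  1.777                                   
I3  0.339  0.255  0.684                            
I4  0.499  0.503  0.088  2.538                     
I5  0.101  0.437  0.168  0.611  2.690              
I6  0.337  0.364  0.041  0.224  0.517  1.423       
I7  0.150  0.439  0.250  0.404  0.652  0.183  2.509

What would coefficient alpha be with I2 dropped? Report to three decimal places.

Remaining items: I1, I3, I4, I5, I6, I7 (k = 6).
Σσᵢ² = 1.780 + 0.684 + 2.538 + 2.690 + 1.423 + 2.509 = 11.624
Var(T) = 11.624 + 2 × 4.564 = 20.752
α (item deleted) = (6/5)·(1 − 11.624/20.752) = 0.528

α = 0.528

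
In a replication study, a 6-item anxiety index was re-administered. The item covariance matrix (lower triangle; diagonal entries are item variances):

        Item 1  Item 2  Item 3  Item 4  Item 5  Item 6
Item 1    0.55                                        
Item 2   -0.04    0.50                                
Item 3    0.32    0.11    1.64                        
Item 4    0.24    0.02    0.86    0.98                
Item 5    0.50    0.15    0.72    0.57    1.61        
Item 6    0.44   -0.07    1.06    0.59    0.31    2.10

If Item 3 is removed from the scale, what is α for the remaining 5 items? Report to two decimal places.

α = 0.61

Remaining items: Item 1, Item 2, Item 4, Item 5, Item 6 (k = 5).
sum of item variances = 0.55 + 0.50 + 0.98 + 1.61 + 2.10 = 5.74
total variance = 5.74 + 2 × 2.71 = 11.16
α (item deleted) = (5/4)·(1 − 5.74/11.16) = 0.61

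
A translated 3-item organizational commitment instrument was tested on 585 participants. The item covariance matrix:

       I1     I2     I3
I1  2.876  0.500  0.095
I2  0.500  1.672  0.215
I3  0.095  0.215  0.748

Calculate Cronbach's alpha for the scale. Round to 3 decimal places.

Cronbach's alpha = 0.351

Σσ²ᵢ = 2.876 + 1.672 + 0.748 = 5.296
Sum of off-diagonal covariances = 0.810
σ²_T = 5.296 + 2 × 0.810 = 6.916
α = (k/(k−1))·(1 − Σσ²ᵢ/σ²_T) = (3/2)·(1 − 5.296/6.916) = 0.351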